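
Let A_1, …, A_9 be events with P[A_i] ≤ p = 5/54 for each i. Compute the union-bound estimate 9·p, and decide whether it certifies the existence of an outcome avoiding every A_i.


Union bound: P[∪_{i=1}^{9} A_i] ≤ Σ_i P[A_i] ≤ 9·p = 9·(5/54) = 5/6.
Numerically: 5/6 ≈ 0.83333.
Is 5/6 < 1? YES.
Since P[∪ A_i] ≤ 5/6 < 1, the complement has P[∩ A_i^c] ≥ 1 − 5/6 = 1/6 > 0, so some outcome avoids every A_i.

9·p = 5/6 ≈ 0.83333; existence CERTIFIED by the union bound.


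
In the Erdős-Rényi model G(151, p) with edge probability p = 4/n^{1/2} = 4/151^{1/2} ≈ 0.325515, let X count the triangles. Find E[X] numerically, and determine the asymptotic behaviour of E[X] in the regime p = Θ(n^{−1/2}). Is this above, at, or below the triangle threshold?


Number of potential triangles: C(151, 3) = 562475.
Each occurs with probability p³ ≈ (0.325515)³ ≈ 3.44916963e-02.
By linearity: E[X] = C(151, 3)·p³ ≈ 562475 · 3.44916963e-02 ≈ 19400.716857.
Since α = 1/2 < 1, p = c/n^{1/2} ≫ 1/n is above the triangle threshold p ~ 1/n. Asymptotically E[X] ~ (c³/6)·n^{3(1−α)} = (4³/6)·n^{1.5} → ∞; triangles are abundant w.h.p.

E[X] ≈ 19400.716857; in regime p = Θ(1/n^{1/2}) E[X] diverges (above the triangle threshold p ~ 1/n).


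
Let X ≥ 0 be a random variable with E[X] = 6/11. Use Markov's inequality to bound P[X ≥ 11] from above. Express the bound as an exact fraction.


μ = E[X] = 6/11, a = 11.
Markov: P[X ≥ 11] ≤ μ/a = (6/11)/11 = 6/121.
Numerically: ≈ 0.049587.
(Since a = 11 > μ = 0.545455, the bound 6/121 is < 1 and informative.)

P[X ≥ 11] ≤ 6/121 ≈ 0.049587.


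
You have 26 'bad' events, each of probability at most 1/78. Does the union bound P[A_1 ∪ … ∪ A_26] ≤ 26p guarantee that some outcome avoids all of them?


Union bound: P[∪_{i=1}^{26} A_i] ≤ Σ_i P[A_i] ≤ 26·p = 26·(1/78) = 1/3.
Numerically: 1/3 ≈ 0.3333.
Is 1/3 < 1? YES.
Since P[∪ A_i] ≤ 1/3 < 1, the complement has P[∩ A_i^c] ≥ 1 − 1/3 = 2/3 > 0, so some outcome avoids every A_i.

26·p = 1/3 ≈ 0.3333; existence CERTIFIED by the union bound.


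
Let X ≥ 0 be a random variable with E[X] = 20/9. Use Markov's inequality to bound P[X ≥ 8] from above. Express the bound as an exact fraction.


μ = E[X] = 20/9, a = 8.
Markov: P[X ≥ 8] ≤ μ/a = (20/9)/8 = 5/18.
Numerically: ≈ 0.277778.
(Since a = 8 > μ = 2.222222, the bound 5/18 is < 1 and informative.)

P[X ≥ 8] ≤ 5/18 ≈ 0.277778.


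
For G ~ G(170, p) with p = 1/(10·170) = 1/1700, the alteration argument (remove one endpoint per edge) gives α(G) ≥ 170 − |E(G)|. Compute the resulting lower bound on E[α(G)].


E[|E(G)|] = C(170, 2)·p = 14365 · (1/1700) = 169/20.
E[α(G)] ≥ n − E[|E(G)|] = 170 − 169/20 = 3231/20.
Numerically: ≈ 161.55000.
(This is only a lower bound; the true E[α(G)] may be larger.)

E[α(G)] ≥ 3231/20 ≈ 161.55000.


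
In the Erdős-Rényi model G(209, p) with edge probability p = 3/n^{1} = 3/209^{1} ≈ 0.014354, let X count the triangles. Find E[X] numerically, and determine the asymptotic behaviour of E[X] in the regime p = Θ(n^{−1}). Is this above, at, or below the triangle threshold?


Number of potential triangles: C(209, 3) = 1499784.
Each occurs with probability p³ ≈ (0.014354)³ ≈ 2.9575010e-06.
By linearity: E[X] = C(209, 3)·p³ ≈ 1499784 · 2.9575010e-06 ≈ 4.43561.
Here α = 1, so p = 3/n is exactly at the triangle threshold p ~ 1/n. Asymptotically E[X] → c³/6 = 3³/6 = 9/2 ≈ 4.50000, a bounded constant. In this regime the triangle count is asymptotically Poisson(c³/6).

E[X] ≈ 4.43561; in regime p = Θ(1/n^{1}) E[X] stays bounded (at the triangle threshold p ~ 1/n).


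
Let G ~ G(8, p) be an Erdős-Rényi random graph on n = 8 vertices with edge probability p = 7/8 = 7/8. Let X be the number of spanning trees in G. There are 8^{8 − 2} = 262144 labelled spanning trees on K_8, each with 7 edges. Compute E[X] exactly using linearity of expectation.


K_8 has 8^{8 − 2} = 262144 labelled spanning trees.
For each such spanning tree H, let X_H = 1 if all 7 edges of H are present in G. Then P[X_H = 1] = p^{7} = (7/8)^{7} = 823543/2097152.
Summing the indicators: E[X] = Σ_H E[X_H] = 262144 · p^{7} = 262144 · 823543/2097152 = 823543/8.
Numerically: E[X] ≈ 1.0294e+05.

E[X] = 262144 · (7/8)^{7} = 823543/8 ≈ 1.0294e+05.


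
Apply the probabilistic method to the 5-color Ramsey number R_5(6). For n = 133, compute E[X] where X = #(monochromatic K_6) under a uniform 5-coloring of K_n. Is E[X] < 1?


E[X] = C(133, 6) · 5^{1 − 15} = 6856577728 · 5^{−14} = 6856577728/6103515625.
As a reduced fraction: E[X] = 6856577728/6103515625 ≈ 1.123382.
Is E[X] < 1? NO.
Since E[X] ≥ 1, the first-moment bound is inconclusive at n = 133; it does NOT by itself certify R_5(6) > 133.

E[X] = 6856577728/6103515625 ≈ 1.123382; E[X] ≥ 1; first-moment method inconclusive here.


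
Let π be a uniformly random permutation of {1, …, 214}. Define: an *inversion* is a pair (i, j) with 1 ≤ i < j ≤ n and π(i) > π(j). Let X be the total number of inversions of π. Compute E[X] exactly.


Write X = Σ X_I over the C(214, 2) = 22791 pairs i < j, with X_I the indicator of one inversion.
There are 22791 indicators.
For each fixed pair i < j, the values π(i) and π(j) are two distinct elements of {1, …, 214} in uniformly random order; by symmetry P[π(i) > π(j)] = 1/2.
By linearity: E[X] = 22791 · (1/2) = C(214, 2) · (1/2) = 22791/2 = 22791/2 ≈ 11395.50000.

E[X] = 22791/2 = 11395.50000.


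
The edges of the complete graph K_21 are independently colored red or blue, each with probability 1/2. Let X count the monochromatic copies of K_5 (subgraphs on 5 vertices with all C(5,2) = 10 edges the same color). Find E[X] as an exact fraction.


Let X = Σ_S X_S over the C(21, 5) = 20349 subsets S of size 5, where X_S = 1 if the K_5 on S is monochromatic.
For a fixed S, the K_5 on S has C(5, 2) = 10 edges. P[all 10 edges red] = (1/2)^10, and likewise for blue, so P[monochromatic] = 2·(1/2)^10 = 2^{1 − 10} = 1/512.
By linearity of expectation: E[X] = C(21, 5) · 2^{1 − 10} = 20349 · 1/512 = 20349/512.
Numerically: E[X] ≈ 39.74414.

E[X] = C(21,5)·2^(1−C(5,2)) = 20349/512 ≈ 39.74414.


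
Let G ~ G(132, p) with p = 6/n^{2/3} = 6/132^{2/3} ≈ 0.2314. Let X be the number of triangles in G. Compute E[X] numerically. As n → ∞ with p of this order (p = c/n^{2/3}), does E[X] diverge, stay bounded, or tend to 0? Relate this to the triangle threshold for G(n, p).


Number of potential triangles: C(132, 3) = 374660.
Each occurs with probability p³ ≈ (0.2314)³ ≈ 1.239669e-02.
By linearity: E[X] = C(132, 3)·p³ ≈ 374660 · 1.239669e-02 ≈ 4644.5455.
Since α = 2/3 < 1, p = c/n^{2/3} ≫ 1/n is above the triangle threshold p ~ 1/n. Asymptotically E[X] ~ (c³/6)·n^{3(1−α)} = (6³/6)·n^{1} → ∞; triangles are abundant w.h.p.

E[X] ≈ 4644.5455; in regime p = Θ(1/n^{2/3}) E[X] diverges (above the triangle threshold p ~ 1/n).


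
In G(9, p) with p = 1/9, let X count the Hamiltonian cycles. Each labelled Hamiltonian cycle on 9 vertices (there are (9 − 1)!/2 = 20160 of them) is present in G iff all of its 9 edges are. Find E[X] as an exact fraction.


K_9 has (9 − 1)!/2 = 20160 labelled Hamiltonian cycles.
For each such Hamiltonian cycle H, let X_H = 1 if all 9 edges of H are present in G. Then P[X_H = 1] = p^{9} = (1/9)^{9} = 1/387420489.
Summing the indicators: E[X] = Σ_H E[X_H] = 20160 · p^{9} = 20160 · 1/387420489 = 2240/43046721.
Numerically: E[X] ≈ 5.20365e-05.

E[X] = 20160 · (1/9)^{9} = 2240/43046721 ≈ 5.20365e-05.


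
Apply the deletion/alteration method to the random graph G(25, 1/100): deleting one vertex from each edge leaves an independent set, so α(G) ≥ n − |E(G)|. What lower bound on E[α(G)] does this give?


E[|E(G)|] = C(25, 2)·p = 300 · (1/100) = 3.
E[α(G)] ≥ n − E[|E(G)|] = 25 − 3 = 22.
Numerically: ≈ 22.000.
(This is only a lower bound; the true E[α(G)] may be larger.)

E[α(G)] ≥ 22 ≈ 22.000.


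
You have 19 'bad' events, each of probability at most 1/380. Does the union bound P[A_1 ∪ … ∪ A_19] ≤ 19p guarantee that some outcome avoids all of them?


Union bound: P[∪_{i=1}^{19} A_i] ≤ Σ_i P[A_i] ≤ 19·p = 19·(1/380) = 1/20.
Numerically: 1/20 ≈ 0.05000.
Is 1/20 < 1? YES.
Since P[∪ A_i] ≤ 1/20 < 1, the complement has P[∩ A_i^c] ≥ 1 − 1/20 = 19/20 > 0, so some outcome avoids every A_i.

19·p = 1/20 ≈ 0.05000; existence CERTIFIED by the union bound.


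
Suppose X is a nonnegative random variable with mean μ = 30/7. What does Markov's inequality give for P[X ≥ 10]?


μ = E[X] = 30/7, a = 10.
Markov: P[X ≥ 10] ≤ μ/a = (30/7)/10 = 3/7.
Numerically: ≈ 0.429.
(Since a = 10 > μ = 4.286, the bound 3/7 is < 1 and informative.)

P[X ≥ 10] ≤ 3/7 ≈ 0.429.


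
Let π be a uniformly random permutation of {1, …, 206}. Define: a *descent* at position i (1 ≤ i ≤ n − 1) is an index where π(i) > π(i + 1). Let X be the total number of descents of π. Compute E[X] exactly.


Write X = Σ X_I over i = 1, …, 205, with X_I the indicator of one descent.
There are 205 indicators.
For each fixed i, the pair (π(i), π(i+1)) is a uniformly random ordered pair of distinct values from {1, …, 206}; by symmetry P[π(i) > π(i+1)] = 1/2.
By linearity: E[X] = 205 · (1/2) = (206 − 1) · (1/2) = 205/2 ≈ 102.500000.

E[X] = 205/2 = 102.500000.


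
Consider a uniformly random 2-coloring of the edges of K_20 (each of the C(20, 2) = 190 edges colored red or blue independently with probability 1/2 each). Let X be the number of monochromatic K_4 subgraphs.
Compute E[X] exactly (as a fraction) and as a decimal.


Let X = Σ_S X_S over the C(20, 4) = 4845 subsets S of size 4, where X_S = 1 if the K_4 on S is monochromatic.
For a fixed S, the K_4 on S has C(4, 2) = 6 edges. P[all 6 edges red] = (1/2)^6, and likewise for blue, so P[monochromatic] = 2·(1/2)^6 = 2^{1 − 6} = 1/32.
By linearity of expectation: E[X] = C(20, 4) · 2^{1 − 6} = 4845 · 1/32 = 4845/32.
Numerically: E[X] ≈ 151.40625.

E[X] = C(20,4)·2^(1−C(4,2)) = 4845/32 ≈ 151.40625.


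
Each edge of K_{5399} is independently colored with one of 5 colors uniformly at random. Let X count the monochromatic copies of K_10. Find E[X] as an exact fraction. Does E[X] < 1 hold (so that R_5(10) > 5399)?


E[X] = C(5399, 10) · 5^{1 − 45} = 5751065658334180080797359164706 · 5^{−44} = 5751065658334180080797359164706/5684341886080801486968994140625.
As a reduced fraction: E[X] = 5751065658334180080797359164706/5684341886080801486968994140625 ≈ 1.011738.
Is E[X] < 1? NO.
Since E[X] ≥ 1, the first-moment bound is inconclusive at n = 5399; it does NOT by itself certify R_5(10) > 5399.

E[X] = 5751065658334180080797359164706/5684341886080801486968994140625 ≈ 1.011738; E[X] ≥ 1; first-moment method inconclusive here.


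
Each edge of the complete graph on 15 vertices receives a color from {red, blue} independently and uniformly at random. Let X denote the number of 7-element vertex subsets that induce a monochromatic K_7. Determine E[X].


Let X = Σ_S X_S over the C(15, 7) = 6435 subsets S of size 7, where X_S = 1 if the K_7 on S is monochromatic.
For a fixed S, the K_7 on S has C(7, 2) = 21 edges. P[all 21 edges red] = (1/2)^21, and likewise for blue, so P[monochromatic] = 2·(1/2)^21 = 2^{1 − 21} = 1/1048576.
By linearity: E[X] = C(15, 7) · 2^{1 − 21} = 6435 · 1/1048576 = 6435/1048576.
Numerically: E[X] ≈ 0.0061.

E[X] = C(15,7)·2^(1−C(7,2)) = 6435/1048576 ≈ 0.0061.


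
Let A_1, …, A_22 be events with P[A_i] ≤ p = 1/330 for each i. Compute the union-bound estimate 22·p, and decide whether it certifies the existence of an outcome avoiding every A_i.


Union bound: P[∪_{i=1}^{22} A_i] ≤ Σ_i P[A_i] ≤ 22·p = 22·(1/330) = 1/15.
Numerically: 1/15 ≈ 0.066667.
Is 1/15 < 1? YES.
Since P[∪ A_i] ≤ 1/15 < 1, the complement has P[∩ A_i^c] ≥ 1 − 1/15 = 14/15 > 0, so some outcome avoids every A_i.

22·p = 1/15 ≈ 0.066667; existence CERTIFIED by the union bound.


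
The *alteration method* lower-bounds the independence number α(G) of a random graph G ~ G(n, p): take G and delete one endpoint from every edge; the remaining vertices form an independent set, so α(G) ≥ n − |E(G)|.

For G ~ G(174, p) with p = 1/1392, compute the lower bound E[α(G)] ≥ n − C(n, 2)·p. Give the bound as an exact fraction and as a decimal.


E[|E(G)|] = C(174, 2)·p = 15051 · (1/1392) = 173/16.
E[α(G)] ≥ n − E[|E(G)|] = 174 − 173/16 = 2611/16.
Numerically: ≈ 163.1875.
(This is only a lower bound; the true E[α(G)] may be larger.)

E[α(G)] ≥ 2611/16 ≈ 163.1875.


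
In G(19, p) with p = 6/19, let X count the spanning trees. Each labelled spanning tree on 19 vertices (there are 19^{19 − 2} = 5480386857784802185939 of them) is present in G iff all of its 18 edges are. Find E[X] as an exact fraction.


K_19 has 19^{19 − 2} = 5480386857784802185939 labelled spanning trees.
For each such spanning tree H, let X_H = 1 if all 18 edges of H are present in G. Then P[X_H = 1] = p^{18} = (6/19)^{18} = 101559956668416/104127350297911241532841.
By linearity: E[X] = Σ_H E[X_H] = 5480386857784802185939 · p^{18} = 5480386857784802185939 · 101559956668416/104127350297911241532841 = 101559956668416/19.
Numerically: E[X] ≈ 5.34526e+12.

E[X] = 5480386857784802185939 · (6/19)^{18} = 101559956668416/19 ≈ 5.34526e+12.


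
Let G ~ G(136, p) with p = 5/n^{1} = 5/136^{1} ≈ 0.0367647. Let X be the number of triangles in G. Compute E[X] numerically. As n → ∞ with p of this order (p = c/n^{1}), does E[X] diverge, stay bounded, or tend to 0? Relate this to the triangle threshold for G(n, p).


Number of potential triangles: C(136, 3) = 410040.
Each occurs with probability p³ ≈ (0.0367647)³ ≈ 4.96927794e-05.
By linearity: E[X] = C(136, 3)·p³ ≈ 410040 · 4.96927794e-05 ≈ 20.376027.
Here α = 1, so p = 5/n is exactly at the triangle threshold p ~ 1/n. Asymptotically E[X] → c³/6 = 5³/6 = 125/6 ≈ 20.833333, a bounded constant. In this regime the triangle count is asymptotically Poisson(c³/6).

E[X] ≈ 20.376027; in regime p = Θ(1/n^{1}) E[X] stays bounded (at the triangle threshold p ~ 1/n).


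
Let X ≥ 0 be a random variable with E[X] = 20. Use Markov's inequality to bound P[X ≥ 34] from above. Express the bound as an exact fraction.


μ = E[X] = 20, a = 34.
Markov: P[X ≥ 34] ≤ μ/a = (20)/34 = 10/17.
Numerically: ≈ 0.588.
(Since a = 34 > μ = 20.000, the bound 10/17 is < 1 and informative.)

P[X ≥ 34] ≤ 10/17 ≈ 0.588.


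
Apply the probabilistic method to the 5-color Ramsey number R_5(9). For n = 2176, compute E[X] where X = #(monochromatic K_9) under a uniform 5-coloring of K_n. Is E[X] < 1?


E[X] = C(2176, 9) · 5^{1 − 36} = 2964644298134342657641600 · 5^{−35} = 2964644298134342657641600/2910383045673370361328125.
As a reduced fraction: E[X] = 118585771925373706305664/116415321826934814453125 ≈ 1.019.
Is E[X] < 1? NO.
Since E[X] ≥ 1, the first-moment bound is inconclusive at n = 2176; it does NOT by itself certify R_5(9) > 2176.

E[X] = 118585771925373706305664/116415321826934814453125 ≈ 1.019; E[X] ≥ 1; first-moment method inconclusive here.


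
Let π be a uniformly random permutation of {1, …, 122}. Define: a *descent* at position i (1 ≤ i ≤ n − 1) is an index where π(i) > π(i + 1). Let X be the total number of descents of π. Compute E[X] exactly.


Write X = Σ X_I over i = 1, …, 121, with X_I the indicator of one descent.
There are 121 indicators.
For each fixed i, the pair (π(i), π(i+1)) is a uniformly random ordered pair of distinct values from {1, …, 122}; by symmetry P[π(i) > π(i+1)] = 1/2.
By linearity: E[X] = 121 · (1/2) = (122 − 1) · (1/2) = 121/2 ≈ 60.5000.

E[X] = 121/2 = 60.5000.


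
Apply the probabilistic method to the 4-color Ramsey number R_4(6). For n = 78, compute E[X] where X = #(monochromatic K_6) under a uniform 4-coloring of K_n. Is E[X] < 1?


E[X] = C(78, 6) · 4^{1 − 15} = 256851595 · 4^{−14} = 256851595/268435456.
As a reduced fraction: E[X] = 256851595/268435456 ≈ 0.956847.
Is E[X] < 1? YES.
Since E[X] < 1, there exists a 4-coloring of K_{78} with no monochromatic K_6; hence R_4(6) > 78.

E[X] = 256851595/268435456 ≈ 0.956847; E[X] < 1, so R_4(6) > 78.


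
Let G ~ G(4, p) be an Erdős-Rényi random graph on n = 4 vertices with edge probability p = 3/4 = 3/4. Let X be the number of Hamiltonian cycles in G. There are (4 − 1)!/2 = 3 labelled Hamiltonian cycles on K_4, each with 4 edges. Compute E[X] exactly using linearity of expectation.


K_4 has (4 − 1)!/2 = 3 labelled Hamiltonian cycles.
For each such Hamiltonian cycle H, let X_H = 1 if all 4 edges of H are present in G. Then P[X_H = 1] = p^{4} = (3/4)^{4} = 81/256.
Summing the indicators: E[X] = Σ_H E[X_H] = 3 · p^{4} = 3 · 81/256 = 243/256.
Numerically: E[X] ≈ 0.949219.

E[X] = 3 · (3/4)^{4} = 243/256 ≈ 0.949219.


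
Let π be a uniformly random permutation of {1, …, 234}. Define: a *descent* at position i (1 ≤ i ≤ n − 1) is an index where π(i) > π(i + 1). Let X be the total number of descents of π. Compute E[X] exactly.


Write X = Σ X_I over i = 1, …, 233, with X_I the indicator of one descent.
There are 233 indicators.
For each fixed i, the pair (π(i), π(i+1)) is a uniformly random ordered pair of distinct values from {1, …, 234}; by symmetry P[π(i) > π(i+1)] = 1/2.
By linearity: E[X] = 233 · (1/2) = (234 − 1) · (1/2) = 233/2 ≈ 116.5000.

E[X] = 233/2 = 116.5000.


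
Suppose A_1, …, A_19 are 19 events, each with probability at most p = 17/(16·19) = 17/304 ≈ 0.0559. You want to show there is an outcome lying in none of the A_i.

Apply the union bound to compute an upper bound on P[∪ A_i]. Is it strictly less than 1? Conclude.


Union bound: P[∪_{i=1}^{19} A_i] ≤ Σ_i P[A_i] ≤ 19·p = 19·(17/304) = 17/16.
Numerically: 17/16 ≈ 1.0625.
Is 17/16 < 1? NO.
Since the bound 17/16 is ≥ 1, the union bound is uninformative here; it does NOT by itself certify existence.

19·p = 17/16 ≈ 1.0625; existence NOT certified by the union bound.


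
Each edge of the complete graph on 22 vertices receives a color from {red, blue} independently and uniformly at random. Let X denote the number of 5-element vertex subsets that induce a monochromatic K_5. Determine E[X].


Let X = Σ_S X_S over the C(22, 5) = 26334 subsets S of size 5, where X_S = 1 if the K_5 on S is monochromatic.
For a fixed S, the K_5 on S has C(5, 2) = 10 edges. P[all 10 edges red] = (1/2)^10, and likewise for blue, so P[monochromatic] = 2·(1/2)^10 = 2^{1 − 10} = 1/512.
Summing: E[X] = C(22, 5) · 2^{1 − 10} = 26334 · 1/512 = 13167/256.
Numerically: E[X] ≈ 51.433594.

E[X] = C(22,5)·2^(1−C(5,2)) = 13167/256 ≈ 51.433594.


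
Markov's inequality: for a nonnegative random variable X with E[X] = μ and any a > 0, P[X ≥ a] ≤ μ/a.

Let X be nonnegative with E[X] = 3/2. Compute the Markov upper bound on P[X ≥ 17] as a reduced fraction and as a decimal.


μ = E[X] = 3/2, a = 17.
Markov: P[X ≥ 17] ≤ μ/a = (3/2)/17 = 3/34.
Numerically: ≈ 0.088235.
(Since a = 17 > μ = 1.500000, the bound 3/34 is < 1 and informative.)

P[X ≥ 17] ≤ 3/34 ≈ 0.088235.


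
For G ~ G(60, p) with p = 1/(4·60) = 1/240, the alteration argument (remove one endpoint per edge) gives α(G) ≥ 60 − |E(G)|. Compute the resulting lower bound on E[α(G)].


E[|E(G)|] = C(60, 2)·p = 1770 · (1/240) = 59/8.
E[α(G)] ≥ n − E[|E(G)|] = 60 − 59/8 = 421/8.
Numerically: ≈ 52.62500.
(This is only a lower bound; the true E[α(G)] may be larger.)

E[α(G)] ≥ 421/8 ≈ 52.62500.


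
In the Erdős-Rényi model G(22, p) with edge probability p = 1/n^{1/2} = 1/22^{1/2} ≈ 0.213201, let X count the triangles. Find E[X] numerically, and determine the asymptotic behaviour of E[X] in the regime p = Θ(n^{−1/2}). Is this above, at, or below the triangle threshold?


Number of potential triangles: C(22, 3) = 1540.
Each occurs with probability p³ ≈ (0.213201)³ ≈ 9.69094165e-03.
By linearity: E[X] = C(22, 3)·p³ ≈ 1540 · 9.69094165e-03 ≈ 14.924050.
Since α = 1/2 < 1, p = c/n^{1/2} ≫ 1/n is above the triangle threshold p ~ 1/n. Asymptotically E[X] ~ (c³/6)·n^{3(1−α)} = (1³/6)·n^{1.5} → ∞; triangles are abundant w.h.p.

E[X] ≈ 14.924050; in regime p = Θ(1/n^{1/2}) E[X] diverges (above the triangle threshold p ~ 1/n).


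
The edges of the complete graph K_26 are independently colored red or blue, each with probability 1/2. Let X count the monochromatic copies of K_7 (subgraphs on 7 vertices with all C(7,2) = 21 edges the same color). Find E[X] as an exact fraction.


Let X = Σ_S X_S over the C(26, 7) = 657800 subsets S of size 7, where X_S = 1 if the K_7 on S is monochromatic.
For a fixed S, the K_7 on S has C(7, 2) = 21 edges. P[all 21 edges red] = (1/2)^21, and likewise for blue, so P[monochromatic] = 2·(1/2)^21 = 2^{1 − 21} = 1/1048576.
Summing: E[X] = C(26, 7) · 2^{1 − 21} = 657800 · 1/1048576 = 82225/131072.
Numerically: E[X] ≈ 0.627.

E[X] = C(26,7)·2^(1−C(7,2)) = 82225/131072 ≈ 0.627.


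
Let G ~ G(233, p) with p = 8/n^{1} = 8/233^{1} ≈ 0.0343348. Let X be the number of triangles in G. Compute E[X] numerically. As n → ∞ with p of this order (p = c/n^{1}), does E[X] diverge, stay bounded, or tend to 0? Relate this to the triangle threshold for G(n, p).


Number of potential triangles: C(233, 3) = 2081156.
Each occurs with probability p³ ≈ (0.0343348)³ ≈ 4.04764297e-05.
By linearity: E[X] = C(233, 3)·p³ ≈ 2081156 · 4.04764297e-05 ≈ 84.237765.
Here α = 1, so p = 8/n is exactly at the triangle threshold p ~ 1/n. Asymptotically E[X] → c³/6 = 8³/6 = 256/3 ≈ 85.333333, a bounded constant. In this regime the triangle count is asymptotically Poisson(c³/6).

E[X] ≈ 84.237765; in regime p = Θ(1/n^{1}) E[X] stays bounded (at the triangle threshold p ~ 1/n).


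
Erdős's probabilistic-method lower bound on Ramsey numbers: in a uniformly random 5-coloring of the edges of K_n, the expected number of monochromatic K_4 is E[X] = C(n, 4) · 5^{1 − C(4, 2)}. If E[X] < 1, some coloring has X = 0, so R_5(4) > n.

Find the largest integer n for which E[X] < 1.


We need C(n, 4) · 5^{1 − 6} < 1, i.e. C(n, 4) < 5^{6 − 1} = 3125.
Check values of n near the boundary:
  n = 16: C(16, 4) = 1820; 1820 < 3125? YES
  n = 17: C(17, 4) = 2380; 2380 < 3125? YES
  n = 18: C(18, 4) = 3060; 3060 < 3125? YES
  n = 19: C(19, 4) = 3876; 3876 < 3125? NO
  n = 20: C(20, 4) = 4845; 4845 < 3125? NO
The largest n with C(n, 4) < 3125 is n = 18 (where E[X] = 612/625 ≈ 0.979). Hence R_5(4) > 18, i.e. R_5(4) ≥ 19.

Largest n = 18; hence R_5(4) > 18.


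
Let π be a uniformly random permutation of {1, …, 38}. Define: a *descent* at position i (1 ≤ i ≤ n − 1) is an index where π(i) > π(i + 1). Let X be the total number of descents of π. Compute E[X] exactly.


Write X = Σ X_I over i = 1, …, 37, with X_I the indicator of one descent.
There are 37 indicators.
For each fixed i, the pair (π(i), π(i+1)) is a uniformly random ordered pair of distinct values from {1, …, 38}; by symmetry P[π(i) > π(i+1)] = 1/2.
By linearity: E[X] = 37 · (1/2) = (38 − 1) · (1/2) = 37/2 ≈ 18.50000.

E[X] = 37/2 = 18.50000.


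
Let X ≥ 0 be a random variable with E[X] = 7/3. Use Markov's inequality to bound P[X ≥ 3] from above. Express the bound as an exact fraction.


μ = E[X] = 7/3, a = 3.
Markov: P[X ≥ 3] ≤ μ/a = (7/3)/3 = 7/9.
Numerically: ≈ 0.77778.
(Since a = 3 > μ = 2.33333, the bound 7/9 is < 1 and informative.)

P[X ≥ 3] ≤ 7/9 ≈ 0.77778.


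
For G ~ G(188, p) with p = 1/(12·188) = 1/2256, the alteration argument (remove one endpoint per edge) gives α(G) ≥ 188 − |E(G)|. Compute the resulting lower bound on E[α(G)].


E[|E(G)|] = C(188, 2)·p = 17578 · (1/2256) = 187/24.
E[α(G)] ≥ n − E[|E(G)|] = 188 − 187/24 = 4325/24.
Numerically: ≈ 180.208333.
(This is only a lower bound; the true E[α(G)] may be larger.)

E[α(G)] ≥ 4325/24 ≈ 180.208333.


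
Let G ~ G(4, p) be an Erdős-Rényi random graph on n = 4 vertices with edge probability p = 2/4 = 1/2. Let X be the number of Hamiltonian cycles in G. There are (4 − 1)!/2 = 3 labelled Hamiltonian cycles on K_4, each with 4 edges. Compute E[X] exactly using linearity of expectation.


K_4 has (4 − 1)!/2 = 3 labelled Hamiltonian cycles.
For each such Hamiltonian cycle H, let X_H = 1 if all 4 edges of H are present in G. Then P[X_H = 1] = p^{4} = (1/2)^{4} = 1/16.
By linearity of expectation: E[X] = Σ_H E[X_H] = 3 · p^{4} = 3 · 1/16 = 3/16.
Numerically: E[X] ≈ 0.1875.

E[X] = 3 · (1/2)^{4} = 3/16 ≈ 0.1875.


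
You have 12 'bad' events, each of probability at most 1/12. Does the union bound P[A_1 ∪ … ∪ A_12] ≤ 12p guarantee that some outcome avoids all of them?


Union bound: P[∪_{i=1}^{12} A_i] ≤ Σ_i P[A_i] ≤ 12·p = 12·(1/12) = 1.
Numerically: 1 ≈ 1.000000.
Is 1 < 1? NO.
Since the bound 1 is ≥ 1, the union bound is uninformative here; it does NOT by itself certify existence.

12·p = 1 ≈ 1.000000; existence NOT certified by the union bound.


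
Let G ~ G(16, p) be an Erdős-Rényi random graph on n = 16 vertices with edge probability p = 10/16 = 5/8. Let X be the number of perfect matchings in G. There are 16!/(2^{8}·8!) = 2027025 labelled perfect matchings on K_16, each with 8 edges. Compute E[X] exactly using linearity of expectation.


K_16 has 16!/(2^{8}·8!) = 2027025 labelled perfect matchings.
For each such perfect matching H, let X_H = 1 if all 8 edges of H are present in G. Then P[X_H = 1] = p^{8} = (5/8)^{8} = 390625/16777216.
By linearity of expectation: E[X] = Σ_H E[X_H] = 2027025 · p^{8} = 2027025 · 390625/16777216 = 791806640625/16777216.
Numerically: E[X] ≈ 47195.

E[X] = 2027025 · (5/8)^{8} = 791806640625/16777216 ≈ 47195.


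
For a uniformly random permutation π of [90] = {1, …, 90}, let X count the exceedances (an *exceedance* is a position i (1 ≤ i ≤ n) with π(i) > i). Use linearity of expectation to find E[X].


Write X = Σ_{i=1}^{90} X_i, where X_i = 1_{π(i) > i}.
For each fixed i, π(i) is uniform over {1, …, 90} (marginal of a uniform permutation), so P[π(i) > i] = (n − i)/n. Summing: Σ_{i=1}^{90} (n − i)/n = (0 + 1 + … + 89)/90 = 90(90 − 1)/(2·90) = (90 − 1)/2.
Hence E[X] = Σ_{i=1}^{90} (90 − i)/90 = 89/2 ≈ 44.5000.

E[X] = 89/2 = 44.5000.


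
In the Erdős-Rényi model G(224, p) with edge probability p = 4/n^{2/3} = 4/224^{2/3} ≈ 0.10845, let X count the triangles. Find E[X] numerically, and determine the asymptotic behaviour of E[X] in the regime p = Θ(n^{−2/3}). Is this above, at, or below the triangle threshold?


Number of potential triangles: C(224, 3) = 1848224.
Each occurs with probability p³ ≈ (0.10845)³ ≈ 1.27551020e-03.
By linearity: E[X] = C(224, 3)·p³ ≈ 1848224 · 1.27551020e-03 ≈ 2357.428571.
Since α = 2/3 < 1, p = c/n^{2/3} ≫ 1/n is above the triangle threshold p ~ 1/n. Asymptotically E[X] ~ (c³/6)·n^{3(1−α)} = (4³/6)·n^{1} → ∞; triangles are abundant w.h.p.

E[X] ≈ 2357.428571; in regime p = Θ(1/n^{2/3}) E[X] diverges (above the triangle threshold p ~ 1/n).


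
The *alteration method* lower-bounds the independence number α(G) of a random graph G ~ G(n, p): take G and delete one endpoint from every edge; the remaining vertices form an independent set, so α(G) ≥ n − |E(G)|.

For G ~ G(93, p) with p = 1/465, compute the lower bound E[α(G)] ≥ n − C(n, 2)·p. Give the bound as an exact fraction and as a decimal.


E[|E(G)|] = C(93, 2)·p = 4278 · (1/465) = 46/5.
E[α(G)] ≥ n − E[|E(G)|] = 93 − 46/5 = 419/5.
Numerically: ≈ 83.800.
(This is only a lower bound; the true E[α(G)] may be larger.)

E[α(G)] ≥ 419/5 ≈ 83.800.


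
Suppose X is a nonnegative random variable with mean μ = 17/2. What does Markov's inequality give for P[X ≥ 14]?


μ = E[X] = 17/2, a = 14.
Markov: P[X ≥ 14] ≤ μ/a = (17/2)/14 = 17/28.
Numerically: ≈ 0.607.
(Since a = 14 > μ = 8.500, the bound 17/28 is < 1 and informative.)

P[X ≥ 14] ≤ 17/28 ≈ 0.607.


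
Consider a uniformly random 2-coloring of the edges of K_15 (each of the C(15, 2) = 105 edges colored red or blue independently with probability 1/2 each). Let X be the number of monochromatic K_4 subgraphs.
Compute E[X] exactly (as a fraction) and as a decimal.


Let X = Σ_S X_S over the C(15, 4) = 1365 subsets S of size 4, where X_S = 1 if the K_4 on S is monochromatic.
For a fixed S, the K_4 on S has C(4, 2) = 6 edges. P[all 6 edges red] = (1/2)^6, and likewise for blue, so P[monochromatic] = 2·(1/2)^6 = 2^{1 − 6} = 1/32.
By linearity: E[X] = C(15, 4) · 2^{1 − 6} = 1365 · 1/32 = 1365/32.
Numerically: E[X] ≈ 42.656250.

E[X] = C(15,4)·2^(1−C(4,2)) = 1365/32 ≈ 42.656250.


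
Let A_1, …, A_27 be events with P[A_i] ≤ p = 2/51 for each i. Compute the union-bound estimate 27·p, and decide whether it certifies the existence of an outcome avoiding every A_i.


Union bound: P[∪_{i=1}^{27} A_i] ≤ Σ_i P[A_i] ≤ 27·p = 27·(2/51) = 18/17.
Numerically: 18/17 ≈ 1.0588235.
Is 18/17 < 1? NO.
Since the bound 18/17 is ≥ 1, the union bound is uninformative here; it does NOT by itself certify existence.

27·p = 18/17 ≈ 1.0588235; existence NOT certified by the union bound.


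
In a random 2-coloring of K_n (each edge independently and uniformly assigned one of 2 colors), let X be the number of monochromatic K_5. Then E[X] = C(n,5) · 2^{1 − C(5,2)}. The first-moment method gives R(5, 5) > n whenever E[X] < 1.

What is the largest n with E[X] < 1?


We need C(n, 5) · 2^{1 − 10} < 1, i.e. C(n, 5) < 2^{10 − 1} = 512.
Check values of n near the boundary:
  n = 10: C(10, 5) = 252; 252 < 512? YES
  n = 11: C(11, 5) = 462; 462 < 512? YES
  n = 12: C(12, 5) = 792; 792 < 512? NO
  n = 13: C(13, 5) = 1287; 1287 < 512? NO
The largest n with C(n, 5) < 512 is n = 11 (where E[X] = 231/256 ≈ 0.90234). Hence R(5, 5) > 11, i.e. R(5, 5) ≥ 12.

Largest n = 11; hence R(5, 5) > 11.


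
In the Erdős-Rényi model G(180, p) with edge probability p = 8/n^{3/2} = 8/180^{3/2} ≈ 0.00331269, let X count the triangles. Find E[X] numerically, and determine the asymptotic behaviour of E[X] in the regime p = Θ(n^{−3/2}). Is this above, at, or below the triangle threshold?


Number of potential triangles: C(180, 3) = 955860.
Each occurs with probability p³ ≈ (0.00331269)³ ≈ 3.63532872e-08.
By linearity: E[X] = C(180, 3)·p³ ≈ 955860 · 3.63532872e-08 ≈ 0.034749.
Since α = 3/2 > 1, p = c/n^{3/2} = o(1/n) is below the triangle threshold p ~ 1/n. Asymptotically E[X] ~ (c³/6)·n^{3(1−α)} = (8³/6)·n^{-1.5} → 0, so by Markov's inequality G has no triangles w.h.p.

E[X] ≈ 0.034749; in regime p = Θ(1/n^{3/2}) E[X] tends to 0 (below the triangle threshold p ~ 1/n).


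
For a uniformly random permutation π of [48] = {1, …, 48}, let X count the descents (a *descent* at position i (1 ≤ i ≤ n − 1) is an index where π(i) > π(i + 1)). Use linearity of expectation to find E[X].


Write X = Σ X_I over i = 1, …, 47, with X_I the indicator of one descent.
There are 47 indicators.
For each fixed i, the pair (π(i), π(i+1)) is a uniformly random ordered pair of distinct values from {1, …, 48}; by symmetry P[π(i) > π(i+1)] = 1/2.
By linearity: E[X] = 47 · (1/2) = (48 − 1) · (1/2) = 47/2 ≈ 23.500000.

E[X] = 47/2 = 23.500000.


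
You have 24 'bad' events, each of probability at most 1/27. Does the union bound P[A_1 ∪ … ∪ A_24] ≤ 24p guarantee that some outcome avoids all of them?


Union bound: P[∪_{i=1}^{24} A_i] ≤ Σ_i P[A_i] ≤ 24·p = 24·(1/27) = 8/9.
Numerically: 8/9 ≈ 0.88889.
Is 8/9 < 1? YES.
Since P[∪ A_i] ≤ 8/9 < 1, the complement has P[∩ A_i^c] ≥ 1 − 8/9 = 1/9 > 0, so some outcome avoids every A_i.

24·p = 8/9 ≈ 0.88889; existence CERTIFIED by the union bound.


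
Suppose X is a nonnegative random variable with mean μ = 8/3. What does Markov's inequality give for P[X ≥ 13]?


μ = E[X] = 8/3, a = 13.
Markov: P[X ≥ 13] ≤ μ/a = (8/3)/13 = 8/39.
Numerically: ≈ 0.205.
(Since a = 13 > μ = 2.667, the bound 8/39 is < 1 and informative.)

P[X ≥ 13] ≤ 8/39 ≈ 0.205.


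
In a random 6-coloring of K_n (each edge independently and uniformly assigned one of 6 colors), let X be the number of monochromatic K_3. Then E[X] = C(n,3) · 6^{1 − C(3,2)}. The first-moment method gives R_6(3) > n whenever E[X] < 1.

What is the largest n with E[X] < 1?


We need C(n, 3) · 6^{1 − 3} < 1, i.e. C(n, 3) < 6^{3 − 1} = 36.
Check values of n near the boundary:
  n = 3: C(3, 3) = 1; 1 < 36? YES
  n = 4: C(4, 3) = 4; 4 < 36? YES
  n = 5: C(5, 3) = 10; 10 < 36? YES
  n = 6: C(6, 3) = 20; 20 < 36? YES
  n = 7: C(7, 3) = 35; 35 < 36? YES
  n = 8: C(8, 3) = 56; 56 < 36? NO
The largest n with C(n, 3) < 36 is n = 7 (where E[X] = 35/36 ≈ 0.97222). Hence R_6(3) > 7, i.e. R_6(3) ≥ 8.

Largest n = 7; hence R_6(3) > 7.


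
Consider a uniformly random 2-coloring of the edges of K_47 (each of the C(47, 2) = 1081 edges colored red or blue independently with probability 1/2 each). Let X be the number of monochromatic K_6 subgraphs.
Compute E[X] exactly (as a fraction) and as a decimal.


Let X = Σ_S X_S over the C(47, 6) = 10737573 subsets S of size 6, where X_S = 1 if the K_6 on S is monochromatic.
For a fixed S, the K_6 on S has C(6, 2) = 15 edges. P[all 15 edges red] = (1/2)^15, and likewise for blue, so P[monochromatic] = 2·(1/2)^15 = 2^{1 − 15} = 1/16384.
By linearity of expectation: E[X] = C(47, 6) · 2^{1 − 15} = 10737573 · 1/16384 = 10737573/16384.
Numerically: E[X] ≈ 655.36945.

E[X] = C(47,6)·2^(1−C(6,2)) = 10737573/16384 ≈ 655.36945.


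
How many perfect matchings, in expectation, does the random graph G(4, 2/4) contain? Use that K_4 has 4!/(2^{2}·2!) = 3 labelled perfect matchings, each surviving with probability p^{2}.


K_4 has 4!/(2^{2}·2!) = 3 labelled perfect matchings.
For each such perfect matching H, let X_H = 1 if all 2 edges of H are present in G. Then P[X_H = 1] = p^{2} = (1/2)^{2} = 1/4.
Summing the indicators: E[X] = Σ_H E[X_H] = 3 · p^{2} = 3 · 1/4 = 3/4.
Numerically: E[X] ≈ 0.75.

E[X] = 3 · (1/2)^{2} = 3/4 ≈ 0.75.


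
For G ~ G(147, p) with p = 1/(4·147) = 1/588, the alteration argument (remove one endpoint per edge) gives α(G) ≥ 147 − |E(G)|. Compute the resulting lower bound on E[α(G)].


E[|E(G)|] = C(147, 2)·p = 10731 · (1/588) = 73/4.
E[α(G)] ≥ n − E[|E(G)|] = 147 − 73/4 = 515/4.
Numerically: ≈ 128.7500.
(This is only a lower bound; the true E[α(G)] may be larger.)

E[α(G)] ≥ 515/4 ≈ 128.7500.


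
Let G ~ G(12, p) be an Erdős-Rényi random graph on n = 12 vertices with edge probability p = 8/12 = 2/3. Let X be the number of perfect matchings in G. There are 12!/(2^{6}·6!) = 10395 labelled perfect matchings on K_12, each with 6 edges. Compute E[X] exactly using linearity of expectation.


K_12 has 12!/(2^{6}·6!) = 10395 labelled perfect matchings.
For each such perfect matching H, let X_H = 1 if all 6 edges of H are present in G. Then P[X_H = 1] = p^{6} = (2/3)^{6} = 64/729.
By linearity of expectation: E[X] = Σ_H E[X_H] = 10395 · p^{6} = 10395 · 64/729 = 24640/27.
Numerically: E[X] ≈ 912.6.

E[X] = 10395 · (2/3)^{6} = 24640/27 ≈ 912.6.


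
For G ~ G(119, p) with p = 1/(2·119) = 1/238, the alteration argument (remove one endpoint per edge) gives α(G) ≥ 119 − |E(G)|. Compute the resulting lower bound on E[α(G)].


E[|E(G)|] = C(119, 2)·p = 7021 · (1/238) = 59/2.
E[α(G)] ≥ n − E[|E(G)|] = 119 − 59/2 = 179/2.
Numerically: ≈ 89.50000.
(This is only a lower bound; the true E[α(G)] may be larger.)

E[α(G)] ≥ 179/2 ≈ 89.50000.


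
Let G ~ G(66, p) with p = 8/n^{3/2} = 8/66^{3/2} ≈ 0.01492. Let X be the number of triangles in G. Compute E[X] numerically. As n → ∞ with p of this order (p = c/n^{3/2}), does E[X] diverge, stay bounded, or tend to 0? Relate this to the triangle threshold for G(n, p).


Number of potential triangles: C(66, 3) = 45760.
Each occurs with probability p³ ≈ (0.01492)³ ≈ 3.3214082e-06.
By linearity: E[X] = C(66, 3)·p³ ≈ 45760 · 3.3214082e-06 ≈ 0.15199.
Since α = 3/2 > 1, p = c/n^{3/2} = o(1/n) is below the triangle threshold p ~ 1/n. Asymptotically E[X] ~ (c³/6)·n^{3(1−α)} = (8³/6)·n^{-1.5} → 0, so by Markov's inequality G has no triangles w.h.p.

E[X] ≈ 0.15199; in regime p = Θ(1/n^{3/2}) E[X] tends to 0 (below the triangle threshold p ~ 1/n).


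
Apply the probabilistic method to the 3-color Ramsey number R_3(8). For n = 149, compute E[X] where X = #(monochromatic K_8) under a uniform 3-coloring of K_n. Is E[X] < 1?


E[X] = C(149, 8) · 3^{1 − 28} = 4976826800946 · 3^{−27} = 4976826800946/7625597484987.
As a reduced fraction: E[X] = 1658942266982/2541865828329 ≈ 0.65265.
Is E[X] < 1? YES.
Since E[X] < 1, there exists a 3-coloring of K_{149} with no monochromatic K_8; hence R_3(8) > 149.

E[X] = 1658942266982/2541865828329 ≈ 0.65265; E[X] < 1, so R_3(8) > 149.


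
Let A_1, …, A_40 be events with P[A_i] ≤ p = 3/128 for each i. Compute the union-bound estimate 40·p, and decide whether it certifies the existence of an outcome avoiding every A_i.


Union bound: P[∪_{i=1}^{40} A_i] ≤ Σ_i P[A_i] ≤ 40·p = 40·(3/128) = 15/16.
Numerically: 15/16 ≈ 0.93750.
Is 15/16 < 1? YES.
Since P[∪ A_i] ≤ 15/16 < 1, the complement has P[∩ A_i^c] ≥ 1 − 15/16 = 1/16 > 0, so some outcome avoids every A_i.

40·p = 15/16 ≈ 0.93750; existence CERTIFIED by the union bound.


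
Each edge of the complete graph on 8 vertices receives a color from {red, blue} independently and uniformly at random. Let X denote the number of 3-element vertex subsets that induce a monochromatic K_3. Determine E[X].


Let X = Σ_S X_S over the C(8, 3) = 56 subsets S of size 3, where X_S = 1 if the K_3 on S is monochromatic.
For a fixed S, the K_3 on S has C(3, 2) = 3 edges. P[all 3 edges red] = (1/2)^3, and likewise for blue, so P[monochromatic] = 2·(1/2)^3 = 2^{1 − 3} = 1/4.
Summing: E[X] = C(8, 3) · 2^{1 − 3} = 56 · 1/4 = 14.
Numerically: E[X] ≈ 14.000000.

E[X] = C(8,3)·2^(1−C(3,2)) = 14 ≈ 14.000000.


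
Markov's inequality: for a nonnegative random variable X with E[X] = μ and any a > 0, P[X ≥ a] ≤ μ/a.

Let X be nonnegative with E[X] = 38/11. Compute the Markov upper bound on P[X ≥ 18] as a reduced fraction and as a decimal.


μ = E[X] = 38/11, a = 18.
Markov: P[X ≥ 18] ≤ μ/a = (38/11)/18 = 19/99.
Numerically: ≈ 0.1919.
(Since a = 18 > μ = 3.4545, the bound 19/99 is < 1 and informative.)

P[X ≥ 18] ≤ 19/99 ≈ 0.1919.


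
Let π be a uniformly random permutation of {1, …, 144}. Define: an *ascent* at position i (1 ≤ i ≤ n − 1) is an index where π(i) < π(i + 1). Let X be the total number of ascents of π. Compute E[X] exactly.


Write X = Σ X_I over i = 1, …, 143, with X_I the indicator of one ascent.
There are 143 indicators.
For each fixed i, the pair (π(i), π(i+1)) is a uniformly random ordered pair of distinct values from {1, …, 144}; by symmetry P[π(i) < π(i+1)] = 1/2.
By linearity: E[X] = 143 · (1/2) = (144 − 1) · (1/2) = 143/2 ≈ 71.500000.

E[X] = 143/2 = 71.500000.


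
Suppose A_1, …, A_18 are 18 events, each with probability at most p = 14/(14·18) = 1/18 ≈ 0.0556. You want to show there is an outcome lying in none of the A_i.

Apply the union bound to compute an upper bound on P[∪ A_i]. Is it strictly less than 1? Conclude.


Union bound: P[∪_{i=1}^{18} A_i] ≤ Σ_i P[A_i] ≤ 18·p = 18·(1/18) = 1.
Numerically: 1 ≈ 1.0000.
Is 1 < 1? NO.
Since the bound 1 is ≥ 1, the union bound is uninformative here; it does NOT by itself certify existence.

18·p = 1 ≈ 1.0000; existence NOT certified by the union bound.


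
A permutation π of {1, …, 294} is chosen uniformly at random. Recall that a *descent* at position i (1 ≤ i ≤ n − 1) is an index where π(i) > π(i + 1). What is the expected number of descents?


Write X = Σ X_I over i = 1, …, 293, with X_I the indicator of one descent.
There are 293 indicators.
For each fixed i, the pair (π(i), π(i+1)) is a uniformly random ordered pair of distinct values from {1, …, 294}; by symmetry P[π(i) > π(i+1)] = 1/2.
By linearity: E[X] = 293 · (1/2) = (294 − 1) · (1/2) = 293/2 ≈ 146.50000.

E[X] = 293/2 = 146.50000.
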